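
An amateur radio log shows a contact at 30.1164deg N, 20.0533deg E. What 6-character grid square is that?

Shift to the Maidenhead origin (180°W, 90°S): lon 200.0533, lat 120.1164.
Field: 200.0533/20 → 10 → K, 120.1164/10 → 12 → M; chars KM.
Square: 0.0533/2 → 0, 0.1164/1 → 0; chars 00.
Subsquare: 0.0533/0.0833333 → 0 → a, 0.1164/0.0416667 → 2 → c; chars ac.

KM00ac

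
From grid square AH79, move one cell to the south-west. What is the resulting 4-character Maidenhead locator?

AH68

Longitude square 7; −1 → 6.
Latitude square 9; −1 → 8.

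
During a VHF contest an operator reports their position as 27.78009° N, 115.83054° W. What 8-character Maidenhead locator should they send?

DL27cs07

Offset from 180°W / 90°S: lon 64.16946°, lat 117.78009°.
Field (20°×10°, letters A–R): lon ⌊64.16946/20⌋ = 3 → D; lat ⌊117.78009/10⌋ = 11 → L.
Square (2°×1°, digits 0–9): lon ⌊4.16946/2⌋ = 2; lat ⌊7.78009/1⌋ = 7.
Subsquare (5′×2.5′, letters a–x): lon ⌊0.16946/0.0833333⌋ = 2 → c; lat ⌊0.78009/0.0416667⌋ = 18 → s.
Extended square (30″×15″, digits 0–9): lon ⌊0.00279/0.00833333⌋ = 0; lat ⌊0.03009/0.00416667⌋ = 7.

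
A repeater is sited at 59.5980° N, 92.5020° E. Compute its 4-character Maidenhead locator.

Offset from 180°W / 90°S: lon 272.50°, lat 149.60°.
Field: lon ⌊272.50/20⌋ = 13 → N; lat ⌊149.60/10⌋ = 14 → O.
Square: lon ⌊12.50/2⌋ = 6; lat ⌊9.60/1⌋ = 9.

NO69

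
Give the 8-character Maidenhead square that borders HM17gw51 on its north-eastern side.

HM17gw62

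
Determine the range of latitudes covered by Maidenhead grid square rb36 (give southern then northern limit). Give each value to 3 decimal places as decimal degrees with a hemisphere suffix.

74.000° S, 73.000° S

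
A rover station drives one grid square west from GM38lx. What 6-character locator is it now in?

GM38kx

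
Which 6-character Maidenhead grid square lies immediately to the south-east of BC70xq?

BC80ap

Longitude subsquare x = 23; +1 → 24, wraps to 0 = a, carry into square.
Longitude square 7; +1 → 8.
Latitude subsquare q = 16; −1 → 15 = p.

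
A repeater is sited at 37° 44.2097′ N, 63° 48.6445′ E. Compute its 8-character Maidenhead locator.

MM17vr76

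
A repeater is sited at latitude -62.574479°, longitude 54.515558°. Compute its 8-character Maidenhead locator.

Add 180° to longitude and 90° to latitude: 234.51556, 27.42552.
Field (20°×10°, letters A–R): 234.51556/20 → 11 → L, 27.42552/10 → 2 → C; chars LC.
Square (2°×1°, digits 0–9): 14.51556/2 → 7, 7.42552/1 → 7; chars 77.
Subsquare (5′×2.5′, letters a–x): 0.51556/0.0833333 → 6 → g, 0.42552/0.0416667 → 10 → k; chars gk.
Extended square (30″×15″, digits 0–9): 0.01556/0.00833333 → 1, 0.00885/0.00416667 → 2; chars 12.

LC77gk12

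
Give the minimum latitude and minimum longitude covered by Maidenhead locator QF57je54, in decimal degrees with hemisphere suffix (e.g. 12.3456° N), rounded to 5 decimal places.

32.81667° S, 150.79167° E

Field Q=16, F=5: +16·20° lon, +5·10° lat → SW at lon 140°, lat -40°.
Square 5, 7: +5·2° lon, +7·1° lat → SW at lon 150°, lat -33°.
Subsquare j=9, e=4: +9·0.0833333° lon, +4·0.0416667° lat → SW at lon 150.75°, lat -32.8333°.
Extended square 5, 4: +5·0.00833333° lon, +4·0.00416667° lat → SW at lon 150.792°, lat -32.8167°.
latitude 32.81667° S, longitude 150.79167° E.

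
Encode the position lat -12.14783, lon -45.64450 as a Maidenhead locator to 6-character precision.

GH77eu

Shift to the Maidenhead origin (180°W, 90°S): lon 134.3555, lat 77.8522.
Field (20°×10°, letters A–R): 134.3555/20 → 6 → G, 77.8522/10 → 7 → H; chars GH.
Square (2°×1°, digits 0–9): 14.3555/2 → 7, 7.8522/1 → 7; chars 77.
Subsquare (5′×2.5′, letters a–x): 0.3555/0.0833333 → 4 → e, 0.8522/0.0416667 → 20 → u; chars eu.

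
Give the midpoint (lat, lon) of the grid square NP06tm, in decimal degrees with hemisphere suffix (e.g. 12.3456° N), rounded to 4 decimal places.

Field N=13, P=15: +13·20° lon, +15·10° lat → SW at lon 80°, lat 60°.
Square 0, 6: +0·2° lon, +6·1° lat → SW at lon 80°, lat 66°.
Subsquare t=19, m=12: +19·0.0833333° lon, +12·0.0416667° lat → SW at lon 81.5833°, lat 66.5°.
Cell spans 0.0833333° lon × 0.0416667° lat. Centre is SW corner plus half of each.
latitude 66.5208° N, longitude 81.6250° E.

66.5208° N, 81.6250° E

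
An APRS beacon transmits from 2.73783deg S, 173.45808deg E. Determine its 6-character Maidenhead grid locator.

Offset from 180°W / 90°S: lon 353.4581°, lat 87.2622°.
Field: 353.4581/20 → 17 → R, 87.2622/10 → 8 → I; chars RI.
Square: 13.4581/2 → 6, 7.2622/1 → 7; chars 67.
Subsquare: 1.4581/0.0833333 → 17 → r, 0.2622/0.0416667 → 6 → g; chars rg.

RI67rg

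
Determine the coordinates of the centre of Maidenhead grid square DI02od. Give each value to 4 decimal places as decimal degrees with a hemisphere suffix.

Field D=3, I=8: +3·20° lon, +8·10° lat → SW at lon -120°, lat -10°.
Square 0, 2: +0·2° lon, +2·1° lat → SW at lon -120°, lat -8°.
Subsquare o=14, d=3: +14·0.0833333° lon, +3·0.0416667° lat → SW at lon -118.833°, lat -7.875°.
Cell spans 0.0833333° lon × 0.0416667° lat. Centre is SW corner plus half of each.
latitude 7.8542° S, longitude 118.7917° W.

7.8542° S, 118.7917° W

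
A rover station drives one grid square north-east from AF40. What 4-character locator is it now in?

Longitude square 4; +1 → 5.
Latitude square 0; +1 → 1.

AF51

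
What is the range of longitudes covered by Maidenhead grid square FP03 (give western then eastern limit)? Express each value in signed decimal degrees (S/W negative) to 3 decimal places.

-80.000, -78.000

Field F=5, P=15: +5·20° lon, +15·10° lat → SW at lon -80°, lat 60°.
Square 0, 3: +0·2° lon, +3·1° lat → SW at lon -80°, lat 63°.
Cell spans 2° lon × 1° lat.
west -80.000, east -78.000.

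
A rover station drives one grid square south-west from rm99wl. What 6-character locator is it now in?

Longitude subsquare w = 22; −1 → 21 = v.
Latitude subsquare l = 11; −1 → 10 = k.

RM99vk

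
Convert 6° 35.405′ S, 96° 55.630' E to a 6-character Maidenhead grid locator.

NI83lj

Shift to the Maidenhead origin (180°W, 90°S): lon 276.9272, lat 83.4099.
Field: lon ⌊276.9272/20⌋ = 13 → N; lat ⌊83.4099/10⌋ = 8 → I.
Square: lon ⌊16.9272/2⌋ = 8; lat ⌊3.4099/1⌋ = 3.
Subsquare: lon ⌊0.9272/0.0833333⌋ = 11 → l; lat ⌊0.4099/0.0416667⌋ = 9 → j.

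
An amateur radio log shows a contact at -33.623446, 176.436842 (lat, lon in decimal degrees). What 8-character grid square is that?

Add 180° to longitude and 90° to latitude: 356.43684, 56.37655.
Field (20°×10°, letters A–R): lon ⌊356.43684/20⌋ = 17 → R; lat ⌊56.37655/10⌋ = 5 → F.
Square (2°×1°, digits 0–9): lon ⌊16.43684/2⌋ = 8; lat ⌊6.37655/1⌋ = 6.
Subsquare (5′×2.5′, letters a–x): lon ⌊0.43684/0.0833333⌋ = 5 → f; lat ⌊0.37655/0.0416667⌋ = 9 → j.
Extended square (30″×15″, digits 0–9): lon ⌊0.02018/0.00833333⌋ = 2; lat ⌊0.00155/0.00416667⌋ = 0.

RF86fj20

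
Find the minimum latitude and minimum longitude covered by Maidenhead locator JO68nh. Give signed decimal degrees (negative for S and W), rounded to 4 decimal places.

58.2917, 13.0833

Field J=9, O=14: +9·20° lon, +14·10° lat → SW at lon 0°, lat 50°.
Square 6, 8: +6·2° lon, +8·1° lat → SW at lon 12°, lat 58°.
Subsquare n=13, h=7: +13·0.0833333° lon, +7·0.0416667° lat → SW at lon 13.0833°, lat 58.2917°.
latitude 58.2917, longitude 13.0833.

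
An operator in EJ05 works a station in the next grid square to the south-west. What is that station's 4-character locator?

DJ94

Longitude square 0; −1 → -1, wraps to 9, carry into field.
Longitude field E = 4; −1 → 3 = D.
Latitude square 5; −1 → 4.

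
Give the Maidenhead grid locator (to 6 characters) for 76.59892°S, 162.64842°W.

AB83qj

Add 180° to longitude and 90° to latitude: 17.3516, 13.4011.
Field: 17.3516/20 → 0 → A, 13.4011/10 → 1 → B; chars AB.
Square: 17.3516/2 → 8, 3.4011/1 → 3; chars 83.
Subsquare: 1.3516/0.0833333 → 16 → q, 0.4011/0.0416667 → 9 → j; chars qj.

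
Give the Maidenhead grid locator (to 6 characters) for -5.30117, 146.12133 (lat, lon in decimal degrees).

Offset from 180°W / 90°S: lon 326.1213°, lat 84.6988°.
Field: lon ⌊326.1213/20⌋ = 16 → Q; lat ⌊84.6988/10⌋ = 8 → I.
Square: lon ⌊6.1213/2⌋ = 3; lat ⌊4.6988/1⌋ = 4.
Subsquare: lon ⌊0.1213/0.0833333⌋ = 1 → b; lat ⌊0.6988/0.0416667⌋ = 16 → q.

QI34bq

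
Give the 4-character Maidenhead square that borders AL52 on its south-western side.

AL41

Longitude square 5; −1 → 4.
Latitude square 2; −1 → 1.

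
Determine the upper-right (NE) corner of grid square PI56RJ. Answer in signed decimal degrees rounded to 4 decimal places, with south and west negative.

Field P=15, I=8: +15·20° lon, +8·10° lat → SW at lon 120°, lat -10°.
Square 5, 6: +5·2° lon, +6·1° lat → SW at lon 130°, lat -4°.
Subsquare r=17, j=9: +17·0.0833333° lon, +9·0.0416667° lat → SW at lon 131.417°, lat -3.625°.
Cell spans 0.0833333° lon × 0.0416667° lat. NE corner is SW corner plus one full cell.
latitude -3.5833, longitude 131.5000.

-3.5833, 131.5000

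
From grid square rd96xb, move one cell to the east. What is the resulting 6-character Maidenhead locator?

AD06ab

Longitude subsquare x = 23; +1 → 24, wraps to 0 = a, carry into square.
Longitude square 9; +1 → 10, wraps to 0, carry into field.
Longitude field R = 17; +1 → 18, wraps to 0 = A, wrapping around the antimeridian.
The latitude characters are unchanged.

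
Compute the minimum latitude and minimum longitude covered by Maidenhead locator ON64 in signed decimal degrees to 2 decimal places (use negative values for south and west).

44.00, 112.00

Field O=14, N=13: +14·20° lon, +13·10° lat → SW at lon 100°, lat 40°.
Square 6, 4: +6·2° lon, +4·1° lat → SW at lon 112°, lat 44°.
latitude 44.00, longitude 112.00.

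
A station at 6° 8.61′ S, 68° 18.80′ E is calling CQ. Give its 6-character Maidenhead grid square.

Shift to the Maidenhead origin (180°W, 90°S): lon 248.3133, lat 83.8565.
Field: lon ⌊248.3133/20⌋ = 12 → M; lat ⌊83.8565/10⌋ = 8 → I.
Square: lon ⌊8.3133/2⌋ = 4; lat ⌊3.8565/1⌋ = 3.
Subsquare: lon ⌊0.3133/0.0833333⌋ = 3 → d; lat ⌊0.8565/0.0416667⌋ = 20 → u.

MI43du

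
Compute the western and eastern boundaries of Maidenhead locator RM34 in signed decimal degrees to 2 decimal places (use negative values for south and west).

166.00, 168.00

Field R=17, M=12: +17·20° lon, +12·10° lat → SW at lon 160°, lat 30°.
Square 3, 4: +3·2° lon, +4·1° lat → SW at lon 166°, lat 34°.
Cell spans 2° lon × 1° lat.
west 166.00, east 168.00.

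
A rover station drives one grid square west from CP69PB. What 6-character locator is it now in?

Longitude subsquare p = 15; −1 → 14 = o.
The latitude characters are unchanged.

CP69ob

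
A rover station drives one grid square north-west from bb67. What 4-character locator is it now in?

Longitude square 6; −1 → 5.
Latitude square 7; +1 → 8.

BB58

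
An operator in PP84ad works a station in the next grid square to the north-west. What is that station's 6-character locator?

Longitude subsquare a = 0; −1 → -1, wraps to 23 = x, carry into square.
Longitude square 8; −1 → 7.
Latitude subsquare d = 3; +1 → 4 = e.

PP74xe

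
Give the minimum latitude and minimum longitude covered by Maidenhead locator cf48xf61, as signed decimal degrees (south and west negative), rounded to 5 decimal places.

-31.78750, -130.03333

Field C=2, F=5: +2·20° lon, +5·10° lat → SW at lon -140°, lat -40°.
Square 4, 8: +4·2° lon, +8·1° lat → SW at lon -132°, lat -32°.
Subsquare x=23, f=5: +23·0.0833333° lon, +5·0.0416667° lat → SW at lon -130.083°, lat -31.7917°.
Extended square 6, 1: +6·0.00833333° lon, +1·0.00416667° lat → SW at lon -130.033°, lat -31.7875°.
latitude -31.78750, longitude -130.03333.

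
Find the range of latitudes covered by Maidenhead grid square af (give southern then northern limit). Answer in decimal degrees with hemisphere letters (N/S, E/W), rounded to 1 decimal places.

Field A=0, F=5: +0·20° lon, +5·10° lat → SW at lon -180°, lat -40°.
Cell spans 20° lon × 10° lat.
south 40.0° S, north 30.0° S.

40.0° S, 30.0° S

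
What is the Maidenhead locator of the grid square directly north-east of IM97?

Longitude square 9; +1 → 10, wraps to 0, carry into field.
Longitude field I = 8; +1 → 9 = J.
Latitude square 7; +1 → 8.

JM08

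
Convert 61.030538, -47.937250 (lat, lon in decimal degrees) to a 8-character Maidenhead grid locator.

Offset from 180°W / 90°S: lon 132.06275°, lat 151.03054°.
Field (20°×10°, letters A–R): 132.06275/20 → 6 → G, 151.03054/10 → 15 → P; chars GP.
Square (2°×1°, digits 0–9): 12.06275/2 → 6, 1.03054/1 → 1; chars 61.
Subsquare (5′×2.5′, letters a–x): 0.06275/0.0833333 → 0 → a, 0.03054/0.0416667 → 0 → a; chars aa.
Extended square (30″×15″, digits 0–9): 0.06275/0.00833333 → 7, 0.03054/0.00416667 → 7; chars 77.

GP61aa77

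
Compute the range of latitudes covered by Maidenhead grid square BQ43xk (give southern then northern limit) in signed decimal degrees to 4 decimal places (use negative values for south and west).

73.4167, 73.4583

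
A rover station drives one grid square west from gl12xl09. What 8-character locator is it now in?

GL12wl99

Longitude extended square 0; −1 → -1, wraps to 9, carry into subsquare.
Longitude subsquare x = 23; −1 → 22 = w.
The latitude characters are unchanged.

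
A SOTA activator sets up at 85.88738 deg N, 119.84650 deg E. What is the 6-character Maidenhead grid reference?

OR95wv

Offset from 180°W / 90°S: lon 299.8465°, lat 175.8874°.
Field: lon ⌊299.8465/20⌋ = 14 → O; lat ⌊175.8874/10⌋ = 17 → R.
Square: lon ⌊19.8465/2⌋ = 9; lat ⌊5.8874/1⌋ = 5.
Subsquare: lon ⌊1.8465/0.0833333⌋ = 22 → w; lat ⌊0.8874/0.0416667⌋ = 21 → v.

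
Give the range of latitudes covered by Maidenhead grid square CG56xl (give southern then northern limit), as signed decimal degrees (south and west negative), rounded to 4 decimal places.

-23.5417, -23.5000

Field C=2, G=6: +2·20° lon, +6·10° lat → SW at lon -140°, lat -30°.
Square 5, 6: +5·2° lon, +6·1° lat → SW at lon -130°, lat -24°.
Subsquare x=23, l=11: +23·0.0833333° lon, +11·0.0416667° lat → SW at lon -128.083°, lat -23.5417°.
Cell spans 0.0833333° lon × 0.0416667° lat.
south -23.5417, north -23.5000.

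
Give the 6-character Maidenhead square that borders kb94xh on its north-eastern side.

LB04ai

Longitude subsquare x = 23; +1 → 24, wraps to 0 = a, carry into square.
Longitude square 9; +1 → 10, wraps to 0, carry into field.
Longitude field K = 10; +1 → 11 = L.
Latitude subsquare h = 7; +1 → 8 = i.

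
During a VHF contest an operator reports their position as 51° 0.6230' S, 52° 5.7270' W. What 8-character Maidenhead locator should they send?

GD38wx87

Offset from 180°W / 90°S: lon 127.90455°, lat 38.98962°.
Field (20°×10°, letters A–R): 127.90455/20 → 6 → G, 38.98962/10 → 3 → D; chars GD.
Square (2°×1°, digits 0–9): 7.90455/2 → 3, 8.98962/1 → 8; chars 38.
Subsquare (5′×2.5′, letters a–x): 1.90455/0.0833333 → 22 → w, 0.98962/0.0416667 → 23 → x; chars wx.
Extended square (30″×15″, digits 0–9): 0.07122/0.00833333 → 8, 0.03128/0.00416667 → 7; chars 87.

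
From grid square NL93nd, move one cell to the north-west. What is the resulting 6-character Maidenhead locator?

NL93me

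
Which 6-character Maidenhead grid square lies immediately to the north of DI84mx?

Latitude subsquare x = 23; +1 → 24, wraps to 0 = a, carry into square.
Latitude square 4; +1 → 5.
The longitude characters are unchanged.

DI85ma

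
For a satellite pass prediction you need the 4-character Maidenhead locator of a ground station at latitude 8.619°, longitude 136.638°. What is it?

Add 180° to longitude and 90° to latitude: 316.64, 98.62.
Field: lon ⌊316.64/20⌋ = 15 → P; lat ⌊98.62/10⌋ = 9 → J.
Square: lon ⌊16.64/2⌋ = 8; lat ⌊8.62/1⌋ = 8.

PJ88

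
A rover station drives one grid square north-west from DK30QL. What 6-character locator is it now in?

DK30pm

Longitude subsquare q = 16; −1 → 15 = p.
Latitude subsquare l = 11; +1 → 12 = m.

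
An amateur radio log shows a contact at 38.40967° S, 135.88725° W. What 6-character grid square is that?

CF21bo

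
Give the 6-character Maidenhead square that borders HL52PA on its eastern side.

HL52qa

Longitude subsquare p = 15; +1 → 16 = q.
The latitude characters are unchanged.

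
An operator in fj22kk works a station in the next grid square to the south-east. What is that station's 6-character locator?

Longitude subsquare k = 10; +1 → 11 = l.
Latitude subsquare k = 10; −1 → 9 = j.

FJ22lj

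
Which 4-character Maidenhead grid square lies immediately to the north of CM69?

Latitude square 9; +1 → 10, wraps to 0, carry into field.
Latitude field M = 12; +1 → 13 = N.
The longitude characters are unchanged.

CN60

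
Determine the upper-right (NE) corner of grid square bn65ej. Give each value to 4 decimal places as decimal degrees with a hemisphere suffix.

45.4167° N, 147.5833° W

Field B=1, N=13: +1·20° lon, +13·10° lat → SW at lon -160°, lat 40°.
Square 6, 5: +6·2° lon, +5·1° lat → SW at lon -148°, lat 45°.
Subsquare e=4, j=9: +4·0.0833333° lon, +9·0.0416667° lat → SW at lon -147.667°, lat 45.375°.
Cell spans 0.0833333° lon × 0.0416667° lat. NE corner is SW corner plus one full cell.
latitude 45.4167° N, longitude 147.5833° W.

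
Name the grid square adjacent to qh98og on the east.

Longitude subsquare o = 14; +1 → 15 = p.
The latitude characters are unchanged.

QH98pg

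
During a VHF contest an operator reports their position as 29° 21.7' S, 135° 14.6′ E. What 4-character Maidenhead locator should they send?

PG70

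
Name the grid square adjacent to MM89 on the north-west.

MN70

Longitude square 8; −1 → 7.
Latitude square 9; +1 → 10, wraps to 0, carry into field.
Latitude field M = 12; +1 → 13 = N.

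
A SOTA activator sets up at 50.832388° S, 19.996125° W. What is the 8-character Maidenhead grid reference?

ID09ae00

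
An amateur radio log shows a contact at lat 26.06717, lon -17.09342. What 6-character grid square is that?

IL16kb

Offset from 180°W / 90°S: lon 162.9066°, lat 116.0672°.
Field: 162.9066/20 → 8 → I, 116.0672/10 → 11 → L; chars IL.
Square: 2.9066/2 → 1, 6.0672/1 → 6; chars 16.
Subsquare: 0.9066/0.0833333 → 10 → k, 0.0672/0.0416667 → 1 → b; chars kb.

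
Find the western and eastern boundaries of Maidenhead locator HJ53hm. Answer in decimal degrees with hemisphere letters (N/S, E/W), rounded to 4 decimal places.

Field H=7, J=9: +7·20° lon, +9·10° lat → SW at lon -40°, lat 0°.
Square 5, 3: +5·2° lon, +3·1° lat → SW at lon -30°, lat 3°.
Subsquare h=7, m=12: +7·0.0833333° lon, +12·0.0416667° lat → SW at lon -29.4167°, lat 3.5°.
Cell spans 0.0833333° lon × 0.0416667° lat.
west 29.4167° W, east 29.3333° W.

29.4167° W, 29.3333° W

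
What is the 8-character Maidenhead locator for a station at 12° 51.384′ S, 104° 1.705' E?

OH27ad34

Offset from 180°W / 90°S: lon 284.02842°, lat 77.14360°.
Field: 284.02842/20 → 14 → O, 77.14360/10 → 7 → H; chars OH.
Square: 4.02842/2 → 2, 7.14360/1 → 7; chars 27.
Subsquare: 0.02842/0.0833333 → 0 → a, 0.14360/0.0416667 → 3 → d; chars ad.
Extended square: 0.02842/0.00833333 → 3, 0.01860/0.00416667 → 4; chars 34.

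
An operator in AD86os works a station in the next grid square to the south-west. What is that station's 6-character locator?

AD86nr

Longitude subsquare o = 14; −1 → 13 = n.
Latitude subsquare s = 18; −1 → 17 = r.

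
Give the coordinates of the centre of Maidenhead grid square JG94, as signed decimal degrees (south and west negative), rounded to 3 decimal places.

Field J=9, G=6: +9·20° lon, +6·10° lat → SW at lon 0°, lat -30°.
Square 9, 4: +9·2° lon, +4·1° lat → SW at lon 18°, lat -26°.
Cell spans 2° lon × 1° lat. Centre is SW corner plus half of each.
latitude -25.500, longitude 19.000.

-25.500, 19.000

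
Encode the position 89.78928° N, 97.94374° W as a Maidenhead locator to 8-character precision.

Offset from 180°W / 90°S: lon 82.05626°, lat 179.78928°.
Field: 82.05626/20 → 4 → E, 179.78928/10 → 17 → R; chars ER.
Square: 2.05626/2 → 1, 9.78928/1 → 9; chars 19.
Subsquare: 0.05626/0.0833333 → 0 → a, 0.78928/0.0416667 → 18 → s; chars as.
Extended square: 0.05626/0.00833333 → 6, 0.03928/0.00416667 → 9; chars 69.

ER19as69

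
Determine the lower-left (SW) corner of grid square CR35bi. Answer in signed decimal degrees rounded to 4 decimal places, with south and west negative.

Field C=2, R=17: +2·20° lon, +17·10° lat → SW at lon -140°, lat 80°.
Square 3, 5: +3·2° lon, +5·1° lat → SW at lon -134°, lat 85°.
Subsquare b=1, i=8: +1·0.0833333° lon, +8·0.0416667° lat → SW at lon -133.917°, lat 85.3333°.
latitude 85.3333, longitude -133.9167.

85.3333, -133.9167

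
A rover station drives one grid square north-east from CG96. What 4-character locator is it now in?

Longitude square 9; +1 → 10, wraps to 0, carry into field.
Longitude field C = 2; +1 → 3 = D.
Latitude square 6; +1 → 7.

DG07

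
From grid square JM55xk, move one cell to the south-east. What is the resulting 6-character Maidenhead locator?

Longitude subsquare x = 23; +1 → 24, wraps to 0 = a, carry into square.
Longitude square 5; +1 → 6.
Latitude subsquare k = 10; −1 → 9 = j.

JM65aj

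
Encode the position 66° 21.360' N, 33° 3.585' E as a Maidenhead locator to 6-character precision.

KP66mi

Add 180° to longitude and 90° to latitude: 213.0598, 156.3560.
Field: lon ⌊213.0598/20⌋ = 10 → K; lat ⌊156.3560/10⌋ = 15 → P.
Square: lon ⌊13.0598/2⌋ = 6; lat ⌊6.3560/1⌋ = 6.
Subsquare: lon ⌊1.0598/0.0833333⌋ = 12 → m; lat ⌊0.3560/0.0416667⌋ = 8 → i.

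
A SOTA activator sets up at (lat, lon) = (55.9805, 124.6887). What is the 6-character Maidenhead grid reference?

PO25ix

Add 180° to longitude and 90° to latitude: 304.6887, 145.9805.
Field: lon ⌊304.6887/20⌋ = 15 → P; lat ⌊145.9805/10⌋ = 14 → O.
Square: lon ⌊4.6887/2⌋ = 2; lat ⌊5.9805/1⌋ = 5.
Subsquare: lon ⌊0.6887/0.0833333⌋ = 8 → i; lat ⌊0.9805/0.0416667⌋ = 23 → x.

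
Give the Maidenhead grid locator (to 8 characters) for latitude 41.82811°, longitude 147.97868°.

Shift to the Maidenhead origin (180°W, 90°S): lon 327.97868, lat 131.82811.
Field (20°×10°, letters A–R): 327.97868/20 → 16 → Q, 131.82811/10 → 13 → N; chars QN.
Square (2°×1°, digits 0–9): 7.97868/2 → 3, 1.82811/1 → 1; chars 31.
Subsquare (5′×2.5′, letters a–x): 1.97868/0.0833333 → 23 → x, 0.82811/0.0416667 → 19 → t; chars xt.
Extended square (30″×15″, digits 0–9): 0.06201/0.00833333 → 7, 0.03644/0.00416667 → 8; chars 78.

QN31xt78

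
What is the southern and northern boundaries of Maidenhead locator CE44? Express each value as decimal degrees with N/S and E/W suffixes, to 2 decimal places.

Field C=2, E=4: +2·20° lon, +4·10° lat → SW at lon -140°, lat -50°.
Square 4, 4: +4·2° lon, +4·1° lat → SW at lon -132°, lat -46°.
Cell spans 2° lon × 1° lat.
south 46.00° S, north 45.00° S.

46.00° S, 45.00° S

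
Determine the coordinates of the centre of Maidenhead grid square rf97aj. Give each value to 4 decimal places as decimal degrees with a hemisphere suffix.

Field R=17, F=5: +17·20° lon, +5·10° lat → SW at lon 160°, lat -40°.
Square 9, 7: +9·2° lon, +7·1° lat → SW at lon 178°, lat -33°.
Subsquare a=0, j=9: +0·0.0833333° lon, +9·0.0416667° lat → SW at lon 178°, lat -32.625°.
Cell spans 0.0833333° lon × 0.0416667° lat. Centre is SW corner plus half of each.
latitude 32.6042° S, longitude 178.0417° E.

32.6042° S, 178.0417° E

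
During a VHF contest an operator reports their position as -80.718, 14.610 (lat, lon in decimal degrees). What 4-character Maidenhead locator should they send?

Offset from 180°W / 90°S: lon 194.61°, lat 9.28°.
Field: 194.61/20 → 9 → J, 9.28/10 → 0 → A; chars JA.
Square: 14.61/2 → 7, 9.28/1 → 9; chars 79.

JA79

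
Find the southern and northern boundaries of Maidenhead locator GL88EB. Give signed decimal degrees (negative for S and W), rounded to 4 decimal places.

Field G=6, L=11: +6·20° lon, +11·10° lat → SW at lon -60°, lat 20°.
Square 8, 8: +8·2° lon, +8·1° lat → SW at lon -44°, lat 28°.
Subsquare e=4, b=1: +4·0.0833333° lon, +1·0.0416667° lat → SW at lon -43.6667°, lat 28.0417°.
Cell spans 0.0833333° lon × 0.0416667° lat.
south 28.0417, north 28.0833.

28.0417, 28.0833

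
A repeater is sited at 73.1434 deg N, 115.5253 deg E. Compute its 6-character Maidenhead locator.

OQ73sd

Offset from 180°W / 90°S: lon 295.5253°, lat 163.1434°.
Field: lon ⌊295.5253/20⌋ = 14 → O; lat ⌊163.1434/10⌋ = 16 → Q.
Square: lon ⌊15.5253/2⌋ = 7; lat ⌊3.1434/1⌋ = 3.
Subsquare: lon ⌊1.5253/0.0833333⌋ = 18 → s; lat ⌊0.1434/0.0416667⌋ = 3 → d.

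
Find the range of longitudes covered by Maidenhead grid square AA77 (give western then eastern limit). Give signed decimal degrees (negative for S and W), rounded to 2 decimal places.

-166.00, -164.00

Field A=0, A=0: +0·20° lon, +0·10° lat → SW at lon -180°, lat -90°.
Square 7, 7: +7·2° lon, +7·1° lat → SW at lon -166°, lat -83°.
Cell spans 2° lon × 1° lat.
west -166.00, east -164.00.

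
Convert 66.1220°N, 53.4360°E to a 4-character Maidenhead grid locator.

LP66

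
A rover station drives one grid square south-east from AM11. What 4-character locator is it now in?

AM20

Longitude square 1; +1 → 2.
Latitude square 1; −1 → 0.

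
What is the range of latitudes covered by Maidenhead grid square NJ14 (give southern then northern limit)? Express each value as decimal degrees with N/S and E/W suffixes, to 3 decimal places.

4.000° N, 5.000° N

Field N=13, J=9: +13·20° lon, +9·10° lat → SW at lon 80°, lat 0°.
Square 1, 4: +1·2° lon, +4·1° lat → SW at lon 82°, lat 4°.
Cell spans 2° lon × 1° lat.
south 4.000° N, north 5.000° N.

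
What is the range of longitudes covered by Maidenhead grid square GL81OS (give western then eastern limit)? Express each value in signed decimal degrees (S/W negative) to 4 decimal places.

-42.8333, -42.7500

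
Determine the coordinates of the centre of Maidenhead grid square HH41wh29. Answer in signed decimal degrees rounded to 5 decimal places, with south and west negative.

-18.66875, -30.14583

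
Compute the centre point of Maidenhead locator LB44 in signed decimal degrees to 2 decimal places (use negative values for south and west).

-75.50, 49.00

Field L=11, B=1: +11·20° lon, +1·10° lat → SW at lon 40°, lat -80°.
Square 4, 4: +4·2° lon, +4·1° lat → SW at lon 48°, lat -76°.
Cell spans 2° lon × 1° lat. Centre is SW corner plus half of each.
latitude -75.50, longitude 49.00.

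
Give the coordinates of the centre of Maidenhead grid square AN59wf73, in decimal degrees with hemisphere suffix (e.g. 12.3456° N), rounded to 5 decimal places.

Field A=0, N=13: +0·20° lon, +13·10° lat → SW at lon -180°, lat 40°.
Square 5, 9: +5·2° lon, +9·1° lat → SW at lon -170°, lat 49°.
Subsquare w=22, f=5: +22·0.0833333° lon, +5·0.0416667° lat → SW at lon -168.167°, lat 49.2083°.
Extended square 7, 3: +7·0.00833333° lon, +3·0.00416667° lat → SW at lon -168.108°, lat 49.2208°.
Cell spans 0.00833333° lon × 0.00416667° lat. Centre is SW corner plus half of each.
latitude 49.22292° N, longitude 168.10417° W.

49.22292° N, 168.10417° W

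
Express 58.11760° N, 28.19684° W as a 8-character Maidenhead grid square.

HO58vc68

Add 180° to longitude and 90° to latitude: 151.80316, 148.11760.
Field: 151.80316/20 → 7 → H, 148.11760/10 → 14 → O; chars HO.
Square: 11.80316/2 → 5, 8.11760/1 → 8; chars 58.
Subsquare: 1.80316/0.0833333 → 21 → v, 0.11760/0.0416667 → 2 → c; chars vc.
Extended square: 0.05316/0.00833333 → 6, 0.03427/0.00416667 → 8; chars 68.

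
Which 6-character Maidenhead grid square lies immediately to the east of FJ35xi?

Longitude subsquare x = 23; +1 → 24, wraps to 0 = a, carry into square.
Longitude square 3; +1 → 4.
The latitude characters are unchanged.

FJ45ai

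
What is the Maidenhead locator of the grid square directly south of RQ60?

Latitude square 0; −1 → -1, wraps to 9, carry into field.
Latitude field Q = 16; −1 → 15 = P.
The longitude characters are unchanged.

RP69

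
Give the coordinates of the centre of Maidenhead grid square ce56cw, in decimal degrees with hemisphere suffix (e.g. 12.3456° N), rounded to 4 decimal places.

43.0625° S, 129.7917° W

Field C=2, E=4: +2·20° lon, +4·10° lat → SW at lon -140°, lat -50°.
Square 5, 6: +5·2° lon, +6·1° lat → SW at lon -130°, lat -44°.
Subsquare c=2, w=22: +2·0.0833333° lon, +22·0.0416667° lat → SW at lon -129.833°, lat -43.0833°.
Cell spans 0.0833333° lon × 0.0416667° lat. Centre is SW corner plus half of each.
latitude 43.0625° S, longitude 129.7917° W.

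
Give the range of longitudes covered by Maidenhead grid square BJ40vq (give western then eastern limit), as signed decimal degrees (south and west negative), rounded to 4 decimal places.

-150.2500, -150.1667

Field B=1, J=9: +1·20° lon, +9·10° lat → SW at lon -160°, lat 0°.
Square 4, 0: +4·2° lon, +0·1° lat → SW at lon -152°, lat 0°.
Subsquare v=21, q=16: +21·0.0833333° lon, +16·0.0416667° lat → SW at lon -150.25°, lat 0.666667°.
Cell spans 0.0833333° lon × 0.0416667° lat.
west -150.2500, east -150.1667.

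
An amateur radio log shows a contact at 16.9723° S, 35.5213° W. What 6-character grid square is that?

Shift to the Maidenhead origin (180°W, 90°S): lon 144.4787, lat 73.0277.
Field: lon ⌊144.4787/20⌋ = 7 → H; lat ⌊73.0277/10⌋ = 7 → H.
Square: lon ⌊4.4787/2⌋ = 2; lat ⌊3.0277/1⌋ = 3.
Subsquare: lon ⌊0.4787/0.0833333⌋ = 5 → f; lat ⌊0.0277/0.0416667⌋ = 0 → a.

HH23fa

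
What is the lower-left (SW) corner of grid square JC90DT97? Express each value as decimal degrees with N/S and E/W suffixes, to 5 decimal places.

69.17917° S, 18.32500° E

Field J=9, C=2: +9·20° lon, +2·10° lat → SW at lon 0°, lat -70°.
Square 9, 0: +9·2° lon, +0·1° lat → SW at lon 18°, lat -70°.
Subsquare d=3, t=19: +3·0.0833333° lon, +19·0.0416667° lat → SW at lon 18.25°, lat -69.2083°.
Extended square 9, 7: +9·0.00833333° lon, +7·0.00416667° lat → SW at lon 18.325°, lat -69.1792°.
latitude 69.17917° S, longitude 18.32500° E.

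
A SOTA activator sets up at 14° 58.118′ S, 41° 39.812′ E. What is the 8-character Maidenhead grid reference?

LH05ta97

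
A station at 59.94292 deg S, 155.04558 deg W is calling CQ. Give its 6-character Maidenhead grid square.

Offset from 180°W / 90°S: lon 24.9544°, lat 30.0571°.
Field: lon ⌊24.9544/20⌋ = 1 → B; lat ⌊30.0571/10⌋ = 3 → D.
Square: lon ⌊4.9544/2⌋ = 2; lat ⌊0.0571/1⌋ = 0.
Subsquare: lon ⌊0.9544/0.0833333⌋ = 11 → l; lat ⌊0.0571/0.0416667⌋ = 1 → b.

BD20lb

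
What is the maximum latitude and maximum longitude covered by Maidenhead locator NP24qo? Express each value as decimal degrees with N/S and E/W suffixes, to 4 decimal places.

Field N=13, P=15: +13·20° lon, +15·10° lat → SW at lon 80°, lat 60°.
Square 2, 4: +2·2° lon, +4·1° lat → SW at lon 84°, lat 64°.
Subsquare q=16, o=14: +16·0.0833333° lon, +14·0.0416667° lat → SW at lon 85.3333°, lat 64.5833°.
Cell spans 0.0833333° lon × 0.0416667° lat. NE corner is SW corner plus one full cell.
latitude 64.6250° N, longitude 85.4167° E.

64.6250° N, 85.4167° E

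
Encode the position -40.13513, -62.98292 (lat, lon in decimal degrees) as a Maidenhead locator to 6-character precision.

Offset from 180°W / 90°S: lon 117.0171°, lat 49.8649°.
Field (20°×10°, letters A–R): lon ⌊117.0171/20⌋ = 5 → F; lat ⌊49.8649/10⌋ = 4 → E.
Square (2°×1°, digits 0–9): lon ⌊17.0171/2⌋ = 8; lat ⌊9.8649/1⌋ = 9.
Subsquare (5′×2.5′, letters a–x): lon ⌊1.0171/0.0833333⌋ = 12 → m; lat ⌊0.8649/0.0416667⌋ = 20 → u.

FE89mu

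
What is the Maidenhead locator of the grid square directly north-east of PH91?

Longitude square 9; +1 → 10, wraps to 0, carry into field.
Longitude field P = 15; +1 → 16 = Q.
Latitude square 1; +1 → 2.

QH02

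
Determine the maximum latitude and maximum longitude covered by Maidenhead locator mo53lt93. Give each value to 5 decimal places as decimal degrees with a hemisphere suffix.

Field M=12, O=14: +12·20° lon, +14·10° lat → SW at lon 60°, lat 50°.
Square 5, 3: +5·2° lon, +3·1° lat → SW at lon 70°, lat 53°.
Subsquare l=11, t=19: +11·0.0833333° lon, +19·0.0416667° lat → SW at lon 70.9167°, lat 53.7917°.
Extended square 9, 3: +9·0.00833333° lon, +3·0.00416667° lat → SW at lon 70.9917°, lat 53.8042°.
Cell spans 0.00833333° lon × 0.00416667° lat. NE corner is SW corner plus one full cell.
latitude 53.80833° N, longitude 71.00000° E.

53.80833° N, 71.00000° E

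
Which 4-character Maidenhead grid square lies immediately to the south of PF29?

Latitude square 9; −1 → 8.
The longitude characters are unchanged.

PF28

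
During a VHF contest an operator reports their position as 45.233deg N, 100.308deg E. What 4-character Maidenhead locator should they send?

ON05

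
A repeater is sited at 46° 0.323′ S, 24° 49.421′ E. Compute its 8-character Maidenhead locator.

Shift to the Maidenhead origin (180°W, 90°S): lon 204.82368, lat 43.99462.
Field: 204.82368/20 → 10 → K, 43.99462/10 → 4 → E; chars KE.
Square: 4.82368/2 → 2, 3.99462/1 → 3; chars 23.
Subsquare: 0.82368/0.0833333 → 9 → j, 0.99462/0.0416667 → 23 → x; chars jx.
Extended square: 0.07368/0.00833333 → 8, 0.03628/0.00416667 → 8; chars 88.

KE23jx88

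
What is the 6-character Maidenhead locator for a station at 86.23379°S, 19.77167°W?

Offset from 180°W / 90°S: lon 160.2283°, lat 3.7662°.
Field: 160.2283/20 → 8 → I, 3.7662/10 → 0 → A; chars IA.
Square: 0.2283/2 → 0, 3.7662/1 → 3; chars 03.
Subsquare: 0.2283/0.0833333 → 2 → c, 0.7662/0.0416667 → 18 → s; chars cs.

IA03cs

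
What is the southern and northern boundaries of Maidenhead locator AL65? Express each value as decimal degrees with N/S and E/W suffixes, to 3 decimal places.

Field A=0, L=11: +0·20° lon, +11·10° lat → SW at lon -180°, lat 20°.
Square 6, 5: +6·2° lon, +5·1° lat → SW at lon -168°, lat 25°.
Cell spans 2° lon × 1° lat.
south 25.000° N, north 26.000° N.

25.000° N, 26.000° N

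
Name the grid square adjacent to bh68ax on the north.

BH69aa

Latitude subsquare x = 23; +1 → 24, wraps to 0 = a, carry into square.
Latitude square 8; +1 → 9.
The longitude characters are unchanged.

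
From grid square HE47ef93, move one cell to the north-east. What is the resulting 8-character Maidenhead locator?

HE47ff04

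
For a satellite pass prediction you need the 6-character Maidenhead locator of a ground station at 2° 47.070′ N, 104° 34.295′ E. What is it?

OJ22gs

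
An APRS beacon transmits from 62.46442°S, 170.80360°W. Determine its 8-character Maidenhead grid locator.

Offset from 180°W / 90°S: lon 9.19640°, lat 27.53558°.
Field: 9.19640/20 → 0 → A, 27.53558/10 → 2 → C; chars AC.
Square: 9.19640/2 → 4, 7.53558/1 → 7; chars 47.
Subsquare: 1.19640/0.0833333 → 14 → o, 0.53558/0.0416667 → 12 → m; chars om.
Extended square: 0.02973/0.00833333 → 3, 0.03558/0.00416667 → 8; chars 38.

AC47om38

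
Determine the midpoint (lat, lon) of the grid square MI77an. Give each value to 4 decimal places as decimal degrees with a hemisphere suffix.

2.4375° S, 74.0417° E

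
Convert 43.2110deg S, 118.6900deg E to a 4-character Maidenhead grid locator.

OE96

Offset from 180°W / 90°S: lon 298.69°, lat 46.79°.
Field: 298.69/20 → 14 → O, 46.79/10 → 4 → E; chars OE.
Square: 18.69/2 → 9, 6.79/1 → 6; chars 96.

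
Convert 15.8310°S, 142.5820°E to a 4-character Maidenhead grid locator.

QH14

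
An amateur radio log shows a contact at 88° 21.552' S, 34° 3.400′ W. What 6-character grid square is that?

HA21xp

Shift to the Maidenhead origin (180°W, 90°S): lon 145.9433, lat 1.6408.
Field: lon ⌊145.9433/20⌋ = 7 → H; lat ⌊1.6408/10⌋ = 0 → A.
Square: lon ⌊5.9433/2⌋ = 2; lat ⌊1.6408/1⌋ = 1.
Subsquare: lon ⌊1.9433/0.0833333⌋ = 23 → x; lat ⌊0.6408/0.0416667⌋ = 15 → p.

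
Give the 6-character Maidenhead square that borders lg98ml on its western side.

Longitude subsquare m = 12; −1 → 11 = l.
The latitude characters are unchanged.

LG98ll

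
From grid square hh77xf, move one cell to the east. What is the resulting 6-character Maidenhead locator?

HH87af

Longitude subsquare x = 23; +1 → 24, wraps to 0 = a, carry into square.
Longitude square 7; +1 → 8.
The latitude characters are unchanged.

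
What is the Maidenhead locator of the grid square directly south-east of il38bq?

IL38cp

Longitude subsquare b = 1; +1 → 2 = c.
Latitude subsquare q = 16; −1 → 15 = p.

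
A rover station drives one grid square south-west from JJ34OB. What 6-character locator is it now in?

JJ34na

Longitude subsquare o = 14; −1 → 13 = n.
Latitude subsquare b = 1; −1 → 0 = a.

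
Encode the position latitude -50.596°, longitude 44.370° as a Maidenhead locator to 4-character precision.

Offset from 180°W / 90°S: lon 224.37°, lat 39.40°.
Field: 224.37/20 → 11 → L, 39.40/10 → 3 → D; chars LD.
Square: 4.37/2 → 2, 9.40/1 → 9; chars 29.

LD29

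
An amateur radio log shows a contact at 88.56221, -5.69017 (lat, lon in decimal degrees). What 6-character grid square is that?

IR78dn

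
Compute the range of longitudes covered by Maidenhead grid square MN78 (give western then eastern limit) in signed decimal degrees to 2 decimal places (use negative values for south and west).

74.00, 76.00

Field M=12, N=13: +12·20° lon, +13·10° lat → SW at lon 60°, lat 40°.
Square 7, 8: +7·2° lon, +8·1° lat → SW at lon 74°, lat 48°.
Cell spans 2° lon × 1° lat.
west 74.00, east 76.00.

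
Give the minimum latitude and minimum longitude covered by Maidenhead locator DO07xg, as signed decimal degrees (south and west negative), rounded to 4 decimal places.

57.2500, -118.0833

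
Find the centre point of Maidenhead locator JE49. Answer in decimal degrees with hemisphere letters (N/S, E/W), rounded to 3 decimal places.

40.500° S, 9.000° E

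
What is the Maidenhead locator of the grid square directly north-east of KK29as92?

Longitude extended square 9; +1 → 10, wraps to 0, carry into subsquare.
Longitude subsquare a = 0; +1 → 1 = b.
Latitude extended square 2; +1 → 3.

KK29bs03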